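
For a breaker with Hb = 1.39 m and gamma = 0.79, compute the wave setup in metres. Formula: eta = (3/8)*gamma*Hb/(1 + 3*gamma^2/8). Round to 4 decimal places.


eta = (3/8) * gamma * Hb / (1 + 3*gamma^2/8)
Numerator = (3/8) * 0.79 * 1.39 = 0.411787
Denominator = 1 + 3*0.79^2/8 = 1 + 0.234038 = 1.234038
eta = 0.411787 / 1.234038
eta = 0.3337 m

0.3337


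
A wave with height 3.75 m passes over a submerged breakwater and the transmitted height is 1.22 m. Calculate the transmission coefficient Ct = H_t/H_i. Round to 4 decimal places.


Ct = H_t / H_i
Ct = 1.22 / 3.75
Ct = 0.3253

0.3253


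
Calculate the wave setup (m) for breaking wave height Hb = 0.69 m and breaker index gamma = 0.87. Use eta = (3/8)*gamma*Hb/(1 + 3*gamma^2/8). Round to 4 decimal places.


eta = (3/8) * gamma * Hb / (1 + 3*gamma^2/8)
Numerator = (3/8) * 0.87 * 0.69 = 0.225112
Denominator = 1 + 3*0.87^2/8 = 1 + 0.283838 = 1.283838
eta = 0.225112 / 1.283838
eta = 0.1753 m

0.1753


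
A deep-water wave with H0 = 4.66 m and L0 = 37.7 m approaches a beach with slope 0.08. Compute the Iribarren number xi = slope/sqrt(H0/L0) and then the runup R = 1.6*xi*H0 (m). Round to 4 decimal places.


xi = slope / sqrt(H0/L0)
H0/L0 = 4.66/37.7 = 0.123607
sqrt(0.123607) = 0.351578
xi = 0.08 / 0.351578 = 0.227545
R = 1.6 * xi * H0 = 1.6 * 0.227545 * 4.66
R = 1.6966 m

1.6966


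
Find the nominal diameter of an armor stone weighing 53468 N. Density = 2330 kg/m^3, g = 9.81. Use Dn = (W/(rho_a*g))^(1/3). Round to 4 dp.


V = W / (rho_a * g)
V = 53468 / (2330 * 9.81)
V = 53468 / 22857.30
V = 2.339209 m^3
Dn = V^(1/3) = 2.339209^(1/3)
Dn = 1.3275 m

1.3275


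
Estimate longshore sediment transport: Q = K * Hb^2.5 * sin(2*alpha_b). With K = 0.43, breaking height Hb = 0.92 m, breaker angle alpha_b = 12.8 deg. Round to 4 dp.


Q = K * Hb^2.5 * sin(2 * alpha_b)
Hb^2.5 = 0.92^2.5 = 0.811838
sin(2 * 12.8) = sin(25.6) = 0.432086
Q = 0.43 * 0.811838 * 0.432086
Q = 0.1508 m^3/s

0.1508


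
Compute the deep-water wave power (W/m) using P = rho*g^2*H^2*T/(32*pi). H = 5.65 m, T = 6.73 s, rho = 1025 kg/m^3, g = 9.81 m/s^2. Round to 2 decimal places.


P = rho * g^2 * H^2 * T / (32 * pi)
P = 1025 * 9.81^2 * 5.65^2 * 6.73 / (32 * pi)
P = 1025 * 96.2361 * 31.9225 * 6.73 / 100.53096
P = 210801.64 W/m

210801.64


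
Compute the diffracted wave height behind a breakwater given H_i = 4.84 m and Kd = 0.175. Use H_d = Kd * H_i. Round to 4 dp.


H_d = Kd * H_i
H_d = 0.175 * 4.84
H_d = 0.8470 m

0.8470


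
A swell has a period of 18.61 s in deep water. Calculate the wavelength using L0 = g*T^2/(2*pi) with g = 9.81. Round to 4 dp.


L0 = g * T^2 / (2 * pi)
L0 = 9.81 * 18.61^2 / (2 * pi)
L0 = 9.81 * 346.3321 / 6.28319
L0 = 3397.5179 / 6.28319
L0 = 540.7318 m

540.7318


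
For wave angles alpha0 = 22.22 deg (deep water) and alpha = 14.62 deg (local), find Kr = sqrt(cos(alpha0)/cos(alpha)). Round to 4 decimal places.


Kr = sqrt(cos(alpha0) / cos(alpha))
cos(22.22) = 0.925739
cos(14.62) = 0.967621
Kr = sqrt(0.925739 / 0.967621)
Kr = sqrt(0.956716)
Kr = 0.9781

0.9781


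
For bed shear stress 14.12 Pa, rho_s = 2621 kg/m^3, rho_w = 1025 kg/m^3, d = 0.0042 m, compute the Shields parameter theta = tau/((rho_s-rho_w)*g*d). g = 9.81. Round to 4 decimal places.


theta = tau / ((rho_s - rho_w) * g * d)
rho_s - rho_w = 2621 - 1025 = 1596
Denominator = 1596 * 9.81 * 0.0042 = 65.758392
theta = 14.12 / 65.758392
theta = 0.2147

0.2147


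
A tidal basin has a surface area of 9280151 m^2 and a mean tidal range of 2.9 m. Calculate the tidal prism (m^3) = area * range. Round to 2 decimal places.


Tidal prism = Area * Tidal range
P = 9280151 * 2.9
P = 26912437.90 m^3

26912437.90


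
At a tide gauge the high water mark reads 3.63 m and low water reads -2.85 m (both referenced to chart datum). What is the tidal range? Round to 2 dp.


Tidal range = High water - Low water
Tidal range = 3.63 - (-2.85)
Tidal range = 6.48 m

6.48


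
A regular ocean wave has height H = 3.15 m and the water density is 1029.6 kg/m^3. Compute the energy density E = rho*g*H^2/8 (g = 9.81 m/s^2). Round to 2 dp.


E = (1/8) * rho * g * H^2
E = (1/8) * 1029.6 * 9.81 * 3.15^2
E = 0.125 * 1029.6 * 9.81 * 9.9225
E = 12527.62 J/m^2

12527.62


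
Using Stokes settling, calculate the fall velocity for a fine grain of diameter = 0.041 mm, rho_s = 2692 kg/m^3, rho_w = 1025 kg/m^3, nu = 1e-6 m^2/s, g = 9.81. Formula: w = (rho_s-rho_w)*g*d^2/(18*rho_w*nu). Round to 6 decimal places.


w = (rho_s - rho_w) * g * d^2 / (18 * rho_w * nu)
d = 0.041 mm = 0.000041 m
rho_s - rho_w = 2692 - 1025 = 1667
Numerator = 1667 * 9.81 * (0.000041)^2 = 0.000027489847
Denominator = 18 * 1025 * 1e-6 = 0.018450
w = 0.001490 m/s

0.001490


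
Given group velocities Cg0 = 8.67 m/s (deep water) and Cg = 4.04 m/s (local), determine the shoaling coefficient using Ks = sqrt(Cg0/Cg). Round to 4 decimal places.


Ks = sqrt(Cg0 / Cg)
Ks = sqrt(8.67 / 4.04)
Ks = sqrt(2.1460)
Ks = 1.4649

1.4649


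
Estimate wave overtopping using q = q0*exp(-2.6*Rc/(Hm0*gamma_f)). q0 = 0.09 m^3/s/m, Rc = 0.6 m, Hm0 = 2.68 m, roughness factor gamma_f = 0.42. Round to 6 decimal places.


q = q0 * exp(-2.6 * Rc / (Hm0 * gamma_f))
Exponent = -2.6 * 0.6 / (2.68 * 0.42)
= -2.6 * 0.6 / 1.1256
= -1.385928
exp(-1.385928) = 0.250092
q = 0.09 * 0.250092
q = 0.022508 m^3/s/m

0.022508


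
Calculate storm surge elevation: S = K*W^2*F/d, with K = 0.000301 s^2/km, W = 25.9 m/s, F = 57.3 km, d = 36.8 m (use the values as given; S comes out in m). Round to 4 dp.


S = K * W^2 * F / d
W^2 = 25.9^2 = 670.81
S = 0.000301 * 670.81 * 57.3 / 36.8
Numerator = 0.000301 * 670.81 * 57.3 = 11.569661
S = 11.569661 / 36.8 = 0.3144 m

0.3144


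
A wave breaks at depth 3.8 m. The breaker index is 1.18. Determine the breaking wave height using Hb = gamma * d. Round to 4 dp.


Hb = gamma * d
Hb = 1.18 * 3.8
Hb = 4.4840 m

4.4840


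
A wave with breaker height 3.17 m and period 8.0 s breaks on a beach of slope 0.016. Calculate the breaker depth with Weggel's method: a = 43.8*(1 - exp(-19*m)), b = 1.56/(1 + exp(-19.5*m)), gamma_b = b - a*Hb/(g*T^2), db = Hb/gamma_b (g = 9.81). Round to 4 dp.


a = 43.8 * (1 - exp(-19 * m))
exp(-19 * 0.016) = exp(-0.3040) = 0.737861
a = 43.8 * (1 - 0.737861) = 11.481694
b = 1.56 / (1 + exp(-19.5 * m))
exp(-19.5 * 0.016) = exp(-0.3120) = 0.731982
b = 1.56 / (1 + 0.731982) = 0.900702
Hb / (g * T^2) = 3.17 / (9.81 * 8.0^2) = 3.17 / 627.8400 = 0.00504906
gamma_b = b - a * Hb/(g*T^2) = 0.900702 - 11.481694 * 0.00504906 = 0.842731
db = Hb / gamma_b = 3.17 / 0.842731
db = 3.7616 m

3.7616


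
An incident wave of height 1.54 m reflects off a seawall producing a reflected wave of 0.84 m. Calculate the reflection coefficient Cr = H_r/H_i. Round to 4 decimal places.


Cr = H_r / H_i
Cr = 0.84 / 1.54
Cr = 0.5455

0.5455


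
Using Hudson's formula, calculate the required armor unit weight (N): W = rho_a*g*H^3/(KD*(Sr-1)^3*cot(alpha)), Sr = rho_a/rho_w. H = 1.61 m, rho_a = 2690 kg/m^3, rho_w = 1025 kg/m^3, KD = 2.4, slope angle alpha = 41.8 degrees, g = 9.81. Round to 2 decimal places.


Sr = rho_a / rho_w = 2690 / 1025 = 2.624390
(Sr - 1) = 1.624390
(Sr - 1)^3 = 4.286187
cot(41.8) = 1 / tan(41.8) = 1 / 0.894103 = 1.118439
Numerator = 2690 * 9.81 * 1.61^3 = 110128.2950
Denominator = 2.4 * 4.286187 * 1.118439 = 11.505214
W = 110128.2950 / 11.505214
W = 9572.03 N

9572.03


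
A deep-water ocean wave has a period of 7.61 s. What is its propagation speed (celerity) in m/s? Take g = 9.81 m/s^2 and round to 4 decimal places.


We use the deep-water celerity formula:
C = g * T / (2 * pi)
C = 9.81 * 7.61 / (2 * 3.14159...)
C = 74.654100 / 6.283185
C = 11.8816 m/s

11.8816


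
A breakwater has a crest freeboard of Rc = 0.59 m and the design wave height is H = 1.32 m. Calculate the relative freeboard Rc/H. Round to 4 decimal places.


Relative freeboard = Rc / H
= 0.59 / 1.32
= 0.4470

0.4470


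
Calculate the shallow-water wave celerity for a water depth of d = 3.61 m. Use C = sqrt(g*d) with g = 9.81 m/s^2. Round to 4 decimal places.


Using the shallow-water approximation:
C = sqrt(g * d) = sqrt(9.81 * 3.61)
C = sqrt(35.4141)
C = 5.9510 m/s

5.9510


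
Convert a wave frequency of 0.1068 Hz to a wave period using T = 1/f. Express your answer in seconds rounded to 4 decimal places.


T = 1 / f
T = 1 / 0.1068
T = 9.3633 s

9.3633


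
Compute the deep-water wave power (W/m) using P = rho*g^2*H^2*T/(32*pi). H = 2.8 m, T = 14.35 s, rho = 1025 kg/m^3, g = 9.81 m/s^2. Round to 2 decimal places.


P = rho * g^2 * H^2 * T / (32 * pi)
P = 1025 * 9.81^2 * 2.8^2 * 14.35 / (32 * pi)
P = 1025 * 96.2361 * 7.8400 * 14.35 / 100.53096
P = 110390.07 W/m

110390.07


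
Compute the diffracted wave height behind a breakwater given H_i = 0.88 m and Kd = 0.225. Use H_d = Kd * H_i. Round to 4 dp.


H_d = Kd * H_i
H_d = 0.225 * 0.88
H_d = 0.1980 m

0.1980


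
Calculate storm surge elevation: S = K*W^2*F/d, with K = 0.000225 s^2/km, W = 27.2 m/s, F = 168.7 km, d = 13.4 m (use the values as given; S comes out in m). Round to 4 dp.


S = K * W^2 * F / d
W^2 = 27.2^2 = 739.84
S = 0.000225 * 739.84 * 168.7 / 13.4
Numerator = 0.000225 * 739.84 * 168.7 = 28.082477
S = 28.082477 / 13.4 = 2.0957 m

2.0957


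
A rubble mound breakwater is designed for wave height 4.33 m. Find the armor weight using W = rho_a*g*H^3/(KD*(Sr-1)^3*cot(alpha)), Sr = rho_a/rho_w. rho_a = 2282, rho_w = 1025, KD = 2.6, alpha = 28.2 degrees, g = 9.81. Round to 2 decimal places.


Sr = rho_a / rho_w = 2282 / 1025 = 2.226341
(Sr - 1) = 1.226341
(Sr - 1)^3 = 1.844311
cot(28.2) = 1 / tan(28.2) = 1 / 0.536195 = 1.864992
Numerator = 2282 * 9.81 * 4.33^3 = 1817390.8472
Denominator = 2.6 * 1.844311 * 1.864992 = 8.943028
W = 1817390.8472 / 8.943028
W = 203218.74 N

203218.74


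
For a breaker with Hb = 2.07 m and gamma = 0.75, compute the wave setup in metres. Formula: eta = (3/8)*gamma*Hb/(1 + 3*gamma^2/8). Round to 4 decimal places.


eta = (3/8) * gamma * Hb / (1 + 3*gamma^2/8)
Numerator = (3/8) * 0.75 * 2.07 = 0.582187
Denominator = 1 + 3*0.75^2/8 = 1 + 0.210938 = 1.210938
eta = 0.582187 / 1.210938
eta = 0.4808 m

0.4808


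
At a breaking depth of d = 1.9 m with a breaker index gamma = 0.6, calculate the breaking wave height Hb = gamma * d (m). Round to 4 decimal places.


Hb = gamma * d
Hb = 0.6 * 1.9
Hb = 1.1400 m

1.1400


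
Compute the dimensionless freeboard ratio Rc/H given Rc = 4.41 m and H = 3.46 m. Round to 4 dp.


Relative freeboard = Rc / H
= 4.41 / 3.46
= 1.2746

1.2746


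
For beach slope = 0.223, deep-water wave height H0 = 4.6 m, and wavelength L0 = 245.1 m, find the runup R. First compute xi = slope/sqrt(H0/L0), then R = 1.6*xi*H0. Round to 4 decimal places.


xi = slope / sqrt(H0/L0)
H0/L0 = 4.6/245.1 = 0.018768
sqrt(0.018768) = 0.136996
xi = 0.223 / 0.136996 = 1.627787
R = 1.6 * xi * H0 = 1.6 * 1.627787 * 4.6
R = 11.9805 m

11.9805


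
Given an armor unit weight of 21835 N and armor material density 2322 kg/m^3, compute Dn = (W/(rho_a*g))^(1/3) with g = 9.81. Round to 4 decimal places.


V = W / (rho_a * g)
V = 21835 / (2322 * 9.81)
V = 21835 / 22778.82
V = 0.958566 m^3
Dn = V^(1/3) = 0.958566^(1/3)
Dn = 0.9860 m

0.9860


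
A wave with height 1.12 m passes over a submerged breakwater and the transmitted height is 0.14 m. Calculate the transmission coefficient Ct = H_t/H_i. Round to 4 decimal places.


Ct = H_t / H_i
Ct = 0.14 / 1.12
Ct = 0.1250

0.1250


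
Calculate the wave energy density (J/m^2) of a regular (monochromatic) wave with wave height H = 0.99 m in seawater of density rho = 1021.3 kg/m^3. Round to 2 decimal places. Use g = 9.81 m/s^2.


E = (1/8) * rho * g * H^2
E = (1/8) * 1021.3 * 9.81 * 0.99^2
E = 0.125 * 1021.3 * 9.81 * 0.9801
E = 1227.45 J/m^2

1227.45


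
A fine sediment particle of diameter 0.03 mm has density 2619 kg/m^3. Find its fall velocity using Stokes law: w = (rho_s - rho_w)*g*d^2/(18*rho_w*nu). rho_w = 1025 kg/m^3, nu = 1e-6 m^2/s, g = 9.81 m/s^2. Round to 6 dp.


w = (rho_s - rho_w) * g * d^2 / (18 * rho_w * nu)
d = 0.03 mm = 0.000030 m
rho_s - rho_w = 2619 - 1025 = 1594
Numerator = 1594 * 9.81 * (0.000030)^2 = 0.000014073426
Denominator = 18 * 1025 * 1e-6 = 0.018450
w = 0.000763 m/s

0.000763


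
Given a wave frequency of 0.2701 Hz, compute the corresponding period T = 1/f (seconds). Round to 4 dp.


T = 1 / f
T = 1 / 0.2701
T = 3.7023 s

3.7023


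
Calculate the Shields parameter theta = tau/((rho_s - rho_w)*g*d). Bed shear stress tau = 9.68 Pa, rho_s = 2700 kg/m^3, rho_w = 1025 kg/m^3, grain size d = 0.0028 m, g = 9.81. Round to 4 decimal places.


theta = tau / ((rho_s - rho_w) * g * d)
rho_s - rho_w = 2700 - 1025 = 1675
Denominator = 1675 * 9.81 * 0.0028 = 46.008900
theta = 9.68 / 46.008900
theta = 0.2104

0.2104


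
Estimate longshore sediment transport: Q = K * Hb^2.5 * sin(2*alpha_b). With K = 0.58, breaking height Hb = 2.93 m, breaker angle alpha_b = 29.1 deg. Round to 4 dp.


Q = K * Hb^2.5 * sin(2 * alpha_b)
Hb^2.5 = 2.93^2.5 = 14.694982
sin(2 * 29.1) = sin(58.2) = 0.849893
Q = 0.58 * 14.694982 * 0.849893
Q = 7.2437 m^3/s

7.2437


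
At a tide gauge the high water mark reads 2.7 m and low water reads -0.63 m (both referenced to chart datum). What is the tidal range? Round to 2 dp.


Tidal range = High water - Low water
Tidal range = 2.7 - (-0.63)
Tidal range = 3.33 m

3.33


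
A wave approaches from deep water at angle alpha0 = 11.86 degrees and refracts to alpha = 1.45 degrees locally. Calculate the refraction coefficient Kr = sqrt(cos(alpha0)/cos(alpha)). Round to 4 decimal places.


Kr = sqrt(cos(alpha0) / cos(alpha))
cos(11.86) = 0.978653
cos(1.45) = 0.999680
Kr = sqrt(0.978653 / 0.999680)
Kr = sqrt(0.978966)
Kr = 0.9894

0.9894


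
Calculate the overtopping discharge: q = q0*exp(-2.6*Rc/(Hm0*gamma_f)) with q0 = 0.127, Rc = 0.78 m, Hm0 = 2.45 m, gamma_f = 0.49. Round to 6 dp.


q = q0 * exp(-2.6 * Rc / (Hm0 * gamma_f))
Exponent = -2.6 * 0.78 / (2.45 * 0.49)
= -2.6 * 0.78 / 1.2005
= -1.689296
exp(-1.689296) = 0.184649
q = 0.127 * 0.184649
q = 0.023450 m^3/s/m

0.023450


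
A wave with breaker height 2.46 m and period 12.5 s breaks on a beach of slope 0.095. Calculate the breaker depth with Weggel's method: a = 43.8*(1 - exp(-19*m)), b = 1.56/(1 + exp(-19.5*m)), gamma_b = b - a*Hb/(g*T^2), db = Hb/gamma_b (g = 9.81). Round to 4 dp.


a = 43.8 * (1 - exp(-19 * m))
exp(-19 * 0.095) = exp(-1.8050) = 0.164474
a = 43.8 * (1 - 0.164474) = 36.596019
b = 1.56 / (1 + exp(-19.5 * m))
exp(-19.5 * 0.095) = exp(-1.8525) = 0.156845
b = 1.56 / (1 + 0.156845) = 1.348496
Hb / (g * T^2) = 2.46 / (9.81 * 12.5^2) = 2.46 / 1532.8125 = 0.00160489
gamma_b = b - a * Hb/(g*T^2) = 1.348496 - 36.596019 * 0.00160489 = 1.289763
db = Hb / gamma_b = 2.46 / 1.289763
db = 1.9073 m

1.9073


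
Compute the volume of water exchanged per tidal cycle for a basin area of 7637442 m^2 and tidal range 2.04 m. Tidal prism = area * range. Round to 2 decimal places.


Tidal prism = Area * Tidal range
P = 7637442 * 2.04
P = 15580381.68 m^3

15580381.68


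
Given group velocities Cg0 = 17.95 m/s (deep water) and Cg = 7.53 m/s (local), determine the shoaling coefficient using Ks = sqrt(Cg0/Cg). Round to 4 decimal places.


Ks = sqrt(Cg0 / Cg)
Ks = sqrt(17.95 / 7.53)
Ks = sqrt(2.3838)
Ks = 1.5440

1.5440


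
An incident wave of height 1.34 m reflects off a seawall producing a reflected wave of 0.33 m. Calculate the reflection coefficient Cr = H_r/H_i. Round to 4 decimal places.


Cr = H_r / H_i
Cr = 0.33 / 1.34
Cr = 0.2463

0.2463


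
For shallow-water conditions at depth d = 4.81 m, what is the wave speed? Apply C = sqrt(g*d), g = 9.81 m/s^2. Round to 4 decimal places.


Using the shallow-water approximation:
C = sqrt(g * d) = sqrt(9.81 * 4.81)
C = sqrt(47.1861)
C = 6.8692 m/s

6.8692


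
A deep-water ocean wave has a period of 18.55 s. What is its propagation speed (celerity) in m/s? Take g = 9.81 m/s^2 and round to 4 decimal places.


We use the deep-water celerity formula:
C = g * T / (2 * pi)
C = 9.81 * 18.55 / (2 * 3.14159...)
C = 181.975500 / 6.283185
C = 28.9623 m/s

28.9623


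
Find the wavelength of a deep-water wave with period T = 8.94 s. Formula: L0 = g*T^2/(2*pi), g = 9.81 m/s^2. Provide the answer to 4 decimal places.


L0 = g * T^2 / (2 * pi)
L0 = 9.81 * 8.94^2 / (2 * pi)
L0 = 9.81 * 79.9236 / 6.28319
L0 = 784.0505 / 6.28319
L0 = 124.7855 m

124.7855


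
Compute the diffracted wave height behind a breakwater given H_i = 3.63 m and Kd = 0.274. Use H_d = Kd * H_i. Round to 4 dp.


H_d = Kd * H_i
H_d = 0.274 * 3.63
H_d = 0.9946 m

0.9946


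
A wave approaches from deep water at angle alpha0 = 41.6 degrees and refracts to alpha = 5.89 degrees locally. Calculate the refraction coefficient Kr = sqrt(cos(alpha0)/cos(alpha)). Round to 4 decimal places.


Kr = sqrt(cos(alpha0) / cos(alpha))
cos(41.6) = 0.747798
cos(5.89) = 0.994721
Kr = sqrt(0.747798 / 0.994721)
Kr = sqrt(0.751767)
Kr = 0.8670

0.8670


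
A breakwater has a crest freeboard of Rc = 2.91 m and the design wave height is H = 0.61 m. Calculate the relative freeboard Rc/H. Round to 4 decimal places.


Relative freeboard = Rc / H
= 2.91 / 0.61
= 4.7705

4.7705


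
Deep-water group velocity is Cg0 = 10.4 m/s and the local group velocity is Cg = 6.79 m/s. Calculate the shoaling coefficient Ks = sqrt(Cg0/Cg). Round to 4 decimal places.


Ks = sqrt(Cg0 / Cg)
Ks = sqrt(10.4 / 6.79)
Ks = sqrt(1.5317)
Ks = 1.2376

1.2376


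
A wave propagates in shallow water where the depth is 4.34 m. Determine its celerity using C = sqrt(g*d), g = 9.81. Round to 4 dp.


Using the shallow-water approximation:
C = sqrt(g * d) = sqrt(9.81 * 4.34)
C = sqrt(42.5754)
C = 6.5250 m/s

6.5250


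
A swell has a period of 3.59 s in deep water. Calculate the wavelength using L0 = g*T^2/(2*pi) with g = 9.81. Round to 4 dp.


L0 = g * T^2 / (2 * pi)
L0 = 9.81 * 3.59^2 / (2 * pi)
L0 = 9.81 * 12.8881 / 6.28319
L0 = 126.4323 / 6.28319
L0 = 20.1223 m

20.1223


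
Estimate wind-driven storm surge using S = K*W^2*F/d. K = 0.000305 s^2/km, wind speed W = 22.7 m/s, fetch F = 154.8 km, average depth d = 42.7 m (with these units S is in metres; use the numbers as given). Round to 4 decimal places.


S = K * W^2 * F / d
W^2 = 22.7^2 = 515.29
S = 0.000305 * 515.29 * 154.8 / 42.7
Numerator = 0.000305 * 515.29 * 154.8 = 24.328902
S = 24.328902 / 42.7 = 0.5698 m

0.5698


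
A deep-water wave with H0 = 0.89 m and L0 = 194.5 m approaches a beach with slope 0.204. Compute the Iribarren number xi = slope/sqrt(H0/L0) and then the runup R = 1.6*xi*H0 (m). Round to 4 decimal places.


xi = slope / sqrt(H0/L0)
H0/L0 = 0.89/194.5 = 0.004576
sqrt(0.004576) = 0.067645
xi = 0.204 / 0.067645 = 3.015747
R = 1.6 * xi * H0 = 1.6 * 3.015747 * 0.89
R = 4.2944 m

4.2944


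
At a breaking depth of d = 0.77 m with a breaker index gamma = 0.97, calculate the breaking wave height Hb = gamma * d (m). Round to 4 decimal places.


Hb = gamma * d
Hb = 0.97 * 0.77
Hb = 0.7469 m

0.7469


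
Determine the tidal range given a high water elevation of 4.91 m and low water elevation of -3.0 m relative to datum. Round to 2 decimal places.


Tidal range = High water - Low water
Tidal range = 4.91 - (-3.0)
Tidal range = 7.91 m

7.91


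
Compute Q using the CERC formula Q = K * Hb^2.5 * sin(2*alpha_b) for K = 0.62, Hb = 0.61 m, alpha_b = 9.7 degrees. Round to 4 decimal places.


Q = K * Hb^2.5 * sin(2 * alpha_b)
Hb^2.5 = 0.61^2.5 = 0.290619
sin(2 * 9.7) = sin(19.4) = 0.332161
Q = 0.62 * 0.290619 * 0.332161
Q = 0.0599 m^3/s

0.0599


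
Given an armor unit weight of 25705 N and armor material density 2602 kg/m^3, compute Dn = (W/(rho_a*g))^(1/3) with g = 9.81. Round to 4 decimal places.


V = W / (rho_a * g)
V = 25705 / (2602 * 9.81)
V = 25705 / 25525.62
V = 1.007027 m^3
Dn = V^(1/3) = 1.007027^(1/3)
Dn = 1.0023 m

1.0023


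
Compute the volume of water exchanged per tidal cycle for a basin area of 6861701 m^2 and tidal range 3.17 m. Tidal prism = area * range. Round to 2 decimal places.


Tidal prism = Area * Tidal range
P = 6861701 * 3.17
P = 21751592.17 m^3

21751592.17


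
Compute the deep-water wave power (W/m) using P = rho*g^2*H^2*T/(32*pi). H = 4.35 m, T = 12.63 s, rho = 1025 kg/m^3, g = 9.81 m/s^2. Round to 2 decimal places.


P = rho * g^2 * H^2 * T / (32 * pi)
P = 1025 * 9.81^2 * 4.35^2 * 12.63 / (32 * pi)
P = 1025 * 96.2361 * 18.9225 * 12.63 / 100.53096
P = 234500.57 W/m

234500.57


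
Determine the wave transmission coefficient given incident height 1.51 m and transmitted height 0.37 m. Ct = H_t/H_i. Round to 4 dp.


Ct = H_t / H_i
Ct = 0.37 / 1.51
Ct = 0.2450

0.2450


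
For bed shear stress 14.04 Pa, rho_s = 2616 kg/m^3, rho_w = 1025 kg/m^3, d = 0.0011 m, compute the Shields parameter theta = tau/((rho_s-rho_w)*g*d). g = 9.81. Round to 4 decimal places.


theta = tau / ((rho_s - rho_w) * g * d)
rho_s - rho_w = 2616 - 1025 = 1591
Denominator = 1591 * 9.81 * 0.0011 = 17.168481
theta = 14.04 / 17.168481
theta = 0.8178

0.8178


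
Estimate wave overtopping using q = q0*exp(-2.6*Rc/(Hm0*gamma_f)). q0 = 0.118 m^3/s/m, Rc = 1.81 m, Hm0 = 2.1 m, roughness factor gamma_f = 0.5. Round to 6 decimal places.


q = q0 * exp(-2.6 * Rc / (Hm0 * gamma_f))
Exponent = -2.6 * 1.81 / (2.1 * 0.5)
= -2.6 * 1.81 / 1.0500
= -4.481905
exp(-4.481905) = 0.011312
q = 0.118 * 0.011312
q = 0.001335 m^3/s/m

0.001335


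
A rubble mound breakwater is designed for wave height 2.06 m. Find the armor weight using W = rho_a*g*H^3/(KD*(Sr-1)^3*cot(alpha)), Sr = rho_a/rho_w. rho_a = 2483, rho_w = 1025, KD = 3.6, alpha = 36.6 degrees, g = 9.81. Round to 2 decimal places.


Sr = rho_a / rho_w = 2483 / 1025 = 2.422439
(Sr - 1) = 1.422439
(Sr - 1)^3 = 2.878068
cot(36.6) = 1 / tan(36.6) = 1 / 0.742666 = 1.346501
Numerator = 2483 * 9.81 * 2.06^3 = 212935.1647
Denominator = 3.6 * 2.878068 * 1.346501 = 13.951156
W = 212935.1647 / 13.951156
W = 15262.90 N

15262.90


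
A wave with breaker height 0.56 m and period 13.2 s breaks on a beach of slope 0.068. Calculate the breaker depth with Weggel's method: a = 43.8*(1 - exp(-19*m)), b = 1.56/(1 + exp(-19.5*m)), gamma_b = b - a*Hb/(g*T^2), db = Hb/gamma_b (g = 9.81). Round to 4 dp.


a = 43.8 * (1 - exp(-19 * m))
exp(-19 * 0.068) = exp(-1.2920) = 0.274721
a = 43.8 * (1 - 0.274721) = 31.767229
b = 1.56 / (1 + exp(-19.5 * m))
exp(-19.5 * 0.068) = exp(-1.3260) = 0.265537
b = 1.56 / (1 + 0.265537) = 1.232678
Hb / (g * T^2) = 0.56 / (9.81 * 13.2^2) = 0.56 / 1709.2944 = 0.00032762
gamma_b = b - a * Hb/(g*T^2) = 1.232678 - 31.767229 * 0.00032762 = 1.222270
db = Hb / gamma_b = 0.56 / 1.222270
db = 0.4582 m

0.4582


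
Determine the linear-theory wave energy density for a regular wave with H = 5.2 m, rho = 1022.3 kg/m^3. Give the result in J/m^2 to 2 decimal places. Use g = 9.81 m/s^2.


E = (1/8) * rho * g * H^2
E = (1/8) * 1022.3 * 9.81 * 5.2^2
E = 0.125 * 1022.3 * 9.81 * 27.0400
E = 33897.22 J/m^2

33897.22


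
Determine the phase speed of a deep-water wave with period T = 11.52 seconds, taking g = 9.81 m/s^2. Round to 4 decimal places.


We use the deep-water celerity formula:
C = g * T / (2 * pi)
C = 9.81 * 11.52 / (2 * 3.14159...)
C = 113.011200 / 6.283185
C = 17.9863 m/s

17.9863


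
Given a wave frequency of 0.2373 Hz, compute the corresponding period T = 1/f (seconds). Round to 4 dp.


T = 1 / f
T = 1 / 0.2373
T = 4.2141 s

4.2141


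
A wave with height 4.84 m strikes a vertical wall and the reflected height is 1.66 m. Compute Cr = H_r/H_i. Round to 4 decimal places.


Cr = H_r / H_i
Cr = 1.66 / 4.84
Cr = 0.3430

0.3430


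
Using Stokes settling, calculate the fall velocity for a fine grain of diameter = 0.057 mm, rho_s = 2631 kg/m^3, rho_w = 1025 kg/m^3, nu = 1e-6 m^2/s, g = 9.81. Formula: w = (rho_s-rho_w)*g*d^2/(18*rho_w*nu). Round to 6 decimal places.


w = (rho_s - rho_w) * g * d^2 / (18 * rho_w * nu)
d = 0.057 mm = 0.000057 m
rho_s - rho_w = 2631 - 1025 = 1606
Numerator = 1606 * 9.81 * (0.000057)^2 = 0.000051187540
Denominator = 18 * 1025 * 1e-6 = 0.018450
w = 0.002774 m/s

0.002774


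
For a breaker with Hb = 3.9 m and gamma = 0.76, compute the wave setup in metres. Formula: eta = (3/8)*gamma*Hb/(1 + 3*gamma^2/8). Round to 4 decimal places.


eta = (3/8) * gamma * Hb / (1 + 3*gamma^2/8)
Numerator = (3/8) * 0.76 * 3.9 = 1.111500
Denominator = 1 + 3*0.76^2/8 = 1 + 0.216600 = 1.216600
eta = 1.111500 / 1.216600
eta = 0.9136 m

0.9136


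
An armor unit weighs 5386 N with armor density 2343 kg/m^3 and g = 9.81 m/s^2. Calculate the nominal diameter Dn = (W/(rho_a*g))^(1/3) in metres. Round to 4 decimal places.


V = W / (rho_a * g)
V = 5386 / (2343 * 9.81)
V = 5386 / 22984.83
V = 0.234328 m^3
Dn = V^(1/3) = 0.234328^(1/3)
Dn = 0.6165 m

0.6165


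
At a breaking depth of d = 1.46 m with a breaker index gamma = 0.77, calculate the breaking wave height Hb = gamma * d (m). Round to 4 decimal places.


Hb = gamma * d
Hb = 0.77 * 1.46
Hb = 1.1242 m

1.1242


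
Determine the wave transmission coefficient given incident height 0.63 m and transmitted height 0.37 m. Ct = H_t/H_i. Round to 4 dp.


Ct = H_t / H_i
Ct = 0.37 / 0.63
Ct = 0.5873

0.5873


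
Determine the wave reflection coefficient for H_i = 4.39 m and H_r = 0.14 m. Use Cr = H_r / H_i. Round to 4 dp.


Cr = H_r / H_i
Cr = 0.14 / 4.39
Cr = 0.0319

0.0319


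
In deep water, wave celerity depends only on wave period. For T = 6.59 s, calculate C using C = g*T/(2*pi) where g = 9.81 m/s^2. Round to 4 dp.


We use the deep-water celerity formula:
C = g * T / (2 * pi)
C = 9.81 * 6.59 / (2 * 3.14159...)
C = 64.647900 / 6.283185
C = 10.2890 m/s

10.2890


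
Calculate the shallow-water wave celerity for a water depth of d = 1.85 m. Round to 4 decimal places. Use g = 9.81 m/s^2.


Using the shallow-water approximation:
C = sqrt(g * d) = sqrt(9.81 * 1.85)
C = sqrt(18.1485)
C = 4.2601 m/s

4.2601


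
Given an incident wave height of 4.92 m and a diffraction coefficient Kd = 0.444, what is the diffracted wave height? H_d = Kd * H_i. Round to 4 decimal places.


H_d = Kd * H_i
H_d = 0.444 * 4.92
H_d = 2.1845 m

2.1845


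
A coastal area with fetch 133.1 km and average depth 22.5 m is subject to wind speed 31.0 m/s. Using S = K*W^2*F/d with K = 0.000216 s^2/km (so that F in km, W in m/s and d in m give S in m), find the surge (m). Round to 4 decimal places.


S = K * W^2 * F / d
W^2 = 31.0^2 = 961.00
S = 0.000216 * 961.00 * 133.1 / 22.5
Numerator = 0.000216 * 961.00 * 133.1 = 27.628366
S = 27.628366 / 22.5 = 1.2279 m

1.2279


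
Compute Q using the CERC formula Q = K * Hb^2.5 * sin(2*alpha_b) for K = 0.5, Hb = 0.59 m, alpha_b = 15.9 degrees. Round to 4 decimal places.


Q = K * Hb^2.5 * sin(2 * alpha_b)
Hb^2.5 = 0.59^2.5 = 0.267381
sin(2 * 15.9) = sin(31.8) = 0.526956
Q = 0.5 * 0.267381 * 0.526956
Q = 0.0704 m^3/s

0.0704


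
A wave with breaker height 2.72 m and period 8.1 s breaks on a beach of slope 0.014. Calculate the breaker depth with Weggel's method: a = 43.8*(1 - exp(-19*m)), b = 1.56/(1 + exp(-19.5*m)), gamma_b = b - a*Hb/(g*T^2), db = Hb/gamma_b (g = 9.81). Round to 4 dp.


a = 43.8 * (1 - exp(-19 * m))
exp(-19 * 0.014) = exp(-0.2660) = 0.766439
a = 43.8 * (1 - 0.766439) = 10.229966
b = 1.56 / (1 + exp(-19.5 * m))
exp(-19.5 * 0.014) = exp(-0.2730) = 0.761093
b = 1.56 / (1 + 0.761093) = 0.885814
Hb / (g * T^2) = 2.72 / (9.81 * 8.1^2) = 2.72 / 643.6341 = 0.00422600
gamma_b = b - a * Hb/(g*T^2) = 0.885814 - 10.229966 * 0.00422600 = 0.842582
db = Hb / gamma_b = 2.72 / 0.842582
db = 3.2282 m

3.2282


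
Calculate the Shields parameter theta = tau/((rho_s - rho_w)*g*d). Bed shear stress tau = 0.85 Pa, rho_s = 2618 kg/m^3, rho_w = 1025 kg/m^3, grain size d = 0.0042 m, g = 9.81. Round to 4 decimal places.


theta = tau / ((rho_s - rho_w) * g * d)
rho_s - rho_w = 2618 - 1025 = 1593
Denominator = 1593 * 9.81 * 0.0042 = 65.634786
theta = 0.85 / 65.634786
theta = 0.0130

0.0130


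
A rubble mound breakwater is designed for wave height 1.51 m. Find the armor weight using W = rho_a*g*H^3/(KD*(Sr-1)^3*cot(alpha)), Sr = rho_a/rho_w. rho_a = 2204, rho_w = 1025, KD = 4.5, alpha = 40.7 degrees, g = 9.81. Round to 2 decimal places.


Sr = rho_a / rho_w = 2204 / 1025 = 2.150244
(Sr - 1) = 1.150244
(Sr - 1)^3 = 1.521843
cot(40.7) = 1 / tan(40.7) = 1 / 0.860136 = 1.162607
Numerator = 2204 * 9.81 * 1.51^3 = 74440.8699
Denominator = 4.5 * 1.521843 * 1.162607 = 7.961875
W = 74440.8699 / 7.961875
W = 9349.67 N

9349.67


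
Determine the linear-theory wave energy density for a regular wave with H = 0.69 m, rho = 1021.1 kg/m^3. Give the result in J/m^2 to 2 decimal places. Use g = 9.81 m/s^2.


E = (1/8) * rho * g * H^2
E = (1/8) * 1021.1 * 9.81 * 0.69^2
E = 0.125 * 1021.1 * 9.81 * 0.4761
E = 596.14 J/m^2

596.14


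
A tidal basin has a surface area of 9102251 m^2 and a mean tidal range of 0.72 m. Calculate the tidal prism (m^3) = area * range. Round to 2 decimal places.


Tidal prism = Area * Tidal range
P = 9102251 * 0.72
P = 6553620.72 m^3

6553620.72


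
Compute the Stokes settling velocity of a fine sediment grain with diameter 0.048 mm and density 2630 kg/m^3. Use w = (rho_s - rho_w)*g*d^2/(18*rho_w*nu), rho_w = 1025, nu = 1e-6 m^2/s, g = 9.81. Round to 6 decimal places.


w = (rho_s - rho_w) * g * d^2 / (18 * rho_w * nu)
d = 0.048 mm = 0.000048 m
rho_s - rho_w = 2630 - 1025 = 1605
Numerator = 1605 * 9.81 * (0.000048)^2 = 0.000036276595
Denominator = 18 * 1025 * 1e-6 = 0.018450
w = 0.001966 m/s

0.001966


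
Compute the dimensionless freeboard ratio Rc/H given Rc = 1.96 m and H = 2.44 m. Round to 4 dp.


Relative freeboard = Rc / H
= 1.96 / 2.44
= 0.8033

0.8033


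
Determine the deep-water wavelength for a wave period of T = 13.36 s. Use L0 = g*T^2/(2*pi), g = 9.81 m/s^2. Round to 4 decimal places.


L0 = g * T^2 / (2 * pi)
L0 = 9.81 * 13.36^2 / (2 * pi)
L0 = 9.81 * 178.4896 / 6.28319
L0 = 1750.9830 / 6.28319
L0 = 278.6776 m

278.6776


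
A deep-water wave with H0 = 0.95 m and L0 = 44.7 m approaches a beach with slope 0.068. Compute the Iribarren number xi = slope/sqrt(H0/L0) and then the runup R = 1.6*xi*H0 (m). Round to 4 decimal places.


xi = slope / sqrt(H0/L0)
H0/L0 = 0.95/44.7 = 0.021253
sqrt(0.021253) = 0.145783
xi = 0.068 / 0.145783 = 0.466445
R = 1.6 * xi * H0 = 1.6 * 0.466445 * 0.95
R = 0.7090 m

0.7090


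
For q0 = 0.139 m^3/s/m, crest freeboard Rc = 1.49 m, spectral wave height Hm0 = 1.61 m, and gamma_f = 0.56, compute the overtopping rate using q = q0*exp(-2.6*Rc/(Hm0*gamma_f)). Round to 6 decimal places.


q = q0 * exp(-2.6 * Rc / (Hm0 * gamma_f))
Exponent = -2.6 * 1.49 / (1.61 * 0.56)
= -2.6 * 1.49 / 0.9016
= -4.296806
exp(-4.296806) = 0.013612
q = 0.139 * 0.013612
q = 0.001892 m^3/s/m

0.001892


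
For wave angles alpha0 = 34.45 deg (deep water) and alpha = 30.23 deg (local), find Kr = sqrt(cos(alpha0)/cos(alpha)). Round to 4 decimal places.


Kr = sqrt(cos(alpha0) / cos(alpha))
cos(34.45) = 0.824620
cos(30.23) = 0.864011
Kr = sqrt(0.824620 / 0.864011)
Kr = sqrt(0.954409)
Kr = 0.9769

0.9769


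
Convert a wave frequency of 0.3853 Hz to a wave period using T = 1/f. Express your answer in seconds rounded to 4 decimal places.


T = 1 / f
T = 1 / 0.3853
T = 2.5954 s

2.5954


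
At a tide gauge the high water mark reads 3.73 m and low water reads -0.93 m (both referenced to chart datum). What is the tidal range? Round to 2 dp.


Tidal range = High water - Low water
Tidal range = 3.73 - (-0.93)
Tidal range = 4.66 m

4.66


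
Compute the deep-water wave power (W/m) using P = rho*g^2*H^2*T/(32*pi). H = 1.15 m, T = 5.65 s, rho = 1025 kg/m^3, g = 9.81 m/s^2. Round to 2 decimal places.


P = rho * g^2 * H^2 * T / (32 * pi)
P = 1025 * 9.81^2 * 1.15^2 * 5.65 / (32 * pi)
P = 1025 * 96.2361 * 1.3225 * 5.65 / 100.53096
P = 7331.72 W/m

7331.72


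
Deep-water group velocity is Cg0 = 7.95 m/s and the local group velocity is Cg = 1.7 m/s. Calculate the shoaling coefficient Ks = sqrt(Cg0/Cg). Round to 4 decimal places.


Ks = sqrt(Cg0 / Cg)
Ks = sqrt(7.95 / 1.7)
Ks = sqrt(4.6765)
Ks = 2.1625

2.1625


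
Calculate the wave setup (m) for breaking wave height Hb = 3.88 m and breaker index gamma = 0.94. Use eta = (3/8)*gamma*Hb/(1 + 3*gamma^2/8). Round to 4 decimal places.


eta = (3/8) * gamma * Hb / (1 + 3*gamma^2/8)
Numerator = (3/8) * 0.94 * 3.88 = 1.367700
Denominator = 1 + 3*0.94^2/8 = 1 + 0.331350 = 1.331350
eta = 1.367700 / 1.331350
eta = 1.0273 m

1.0273


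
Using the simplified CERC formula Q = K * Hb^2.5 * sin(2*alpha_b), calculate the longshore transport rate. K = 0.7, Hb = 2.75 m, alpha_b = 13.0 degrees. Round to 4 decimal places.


Q = K * Hb^2.5 * sin(2 * alpha_b)
Hb^2.5 = 2.75^2.5 = 12.540987
sin(2 * 13.0) = sin(26.0) = 0.438371
Q = 0.7 * 12.540987 * 0.438371
Q = 3.8483 m^3/s

3.8483


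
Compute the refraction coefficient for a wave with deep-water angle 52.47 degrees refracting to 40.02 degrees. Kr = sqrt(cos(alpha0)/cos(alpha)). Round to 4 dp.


Kr = sqrt(cos(alpha0) / cos(alpha))
cos(52.47) = 0.609177
cos(40.02) = 0.765820
Kr = sqrt(0.609177 / 0.765820)
Kr = sqrt(0.795457)
Kr = 0.8919

0.8919


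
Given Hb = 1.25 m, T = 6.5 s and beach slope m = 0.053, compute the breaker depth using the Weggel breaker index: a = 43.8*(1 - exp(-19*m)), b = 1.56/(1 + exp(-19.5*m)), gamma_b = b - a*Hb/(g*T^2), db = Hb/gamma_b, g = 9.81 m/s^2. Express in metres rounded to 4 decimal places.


a = 43.8 * (1 - exp(-19 * m))
exp(-19 * 0.053) = exp(-1.0070) = 0.365313
a = 43.8 * (1 - 0.365313) = 27.799278
b = 1.56 / (1 + exp(-19.5 * m))
exp(-19.5 * 0.053) = exp(-1.0335) = 0.355760
b = 1.56 / (1 + 0.355760) = 1.150646
Hb / (g * T^2) = 1.25 / (9.81 * 6.5^2) = 1.25 / 414.4725 = 0.00301588
gamma_b = b - a * Hb/(g*T^2) = 1.150646 - 27.799278 * 0.00301588 = 1.066807
db = Hb / gamma_b = 1.25 / 1.066807
db = 1.1717 m

1.1717


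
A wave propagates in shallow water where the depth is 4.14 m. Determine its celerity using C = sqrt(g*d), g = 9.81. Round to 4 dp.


Using the shallow-water approximation:
C = sqrt(g * d) = sqrt(9.81 * 4.14)
C = sqrt(40.6134)
C = 6.3729 m/s

6.3729


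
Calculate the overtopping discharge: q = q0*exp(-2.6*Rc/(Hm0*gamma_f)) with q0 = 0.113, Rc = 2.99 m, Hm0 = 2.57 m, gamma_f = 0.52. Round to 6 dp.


q = q0 * exp(-2.6 * Rc / (Hm0 * gamma_f))
Exponent = -2.6 * 2.99 / (2.57 * 0.52)
= -2.6 * 2.99 / 1.3364
= -5.817121
exp(-5.817121) = 0.002976
q = 0.113 * 0.002976
q = 0.000336 m^3/s/m

0.000336


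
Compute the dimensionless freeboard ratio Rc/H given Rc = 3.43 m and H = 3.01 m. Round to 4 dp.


Relative freeboard = Rc / H
= 3.43 / 3.01
= 1.1395

1.1395


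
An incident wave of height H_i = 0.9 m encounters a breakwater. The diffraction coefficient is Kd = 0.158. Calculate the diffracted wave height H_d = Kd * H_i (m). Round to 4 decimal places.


H_d = Kd * H_i
H_d = 0.158 * 0.9
H_d = 0.1422 m

0.1422


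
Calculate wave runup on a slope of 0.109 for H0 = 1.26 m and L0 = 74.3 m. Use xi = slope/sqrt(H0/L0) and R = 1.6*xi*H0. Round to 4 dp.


xi = slope / sqrt(H0/L0)
H0/L0 = 1.26/74.3 = 0.016958
sqrt(0.016958) = 0.130224
xi = 0.109 / 0.130224 = 0.837020
R = 1.6 * xi * H0 = 1.6 * 0.837020 * 1.26
R = 1.6874 m

1.6874


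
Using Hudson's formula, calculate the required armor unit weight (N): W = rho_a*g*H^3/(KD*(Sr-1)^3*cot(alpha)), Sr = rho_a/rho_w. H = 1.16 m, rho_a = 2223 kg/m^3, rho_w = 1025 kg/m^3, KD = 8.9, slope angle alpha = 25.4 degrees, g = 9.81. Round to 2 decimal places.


Sr = rho_a / rho_w = 2223 / 1025 = 2.168780
(Sr - 1) = 1.168780
(Sr - 1)^3 = 1.596610
cot(25.4) = 1 / tan(25.4) = 1 / 0.474835 = 2.105995
Numerator = 2223 * 9.81 * 1.16^3 = 34039.4424
Denominator = 8.9 * 1.596610 * 2.105995 = 29.925831
W = 34039.4424 / 29.925831
W = 1137.46 N

1137.46


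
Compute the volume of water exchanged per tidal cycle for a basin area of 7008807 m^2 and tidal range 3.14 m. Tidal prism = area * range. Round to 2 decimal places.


Tidal prism = Area * Tidal range
P = 7008807 * 3.14
P = 22007653.98 m^3

22007653.98


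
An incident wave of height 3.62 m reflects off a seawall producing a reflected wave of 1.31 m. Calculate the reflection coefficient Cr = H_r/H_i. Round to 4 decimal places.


Cr = H_r / H_i
Cr = 1.31 / 3.62
Cr = 0.3619

0.3619


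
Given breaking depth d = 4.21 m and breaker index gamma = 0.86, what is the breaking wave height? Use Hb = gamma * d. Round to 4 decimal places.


Hb = gamma * d
Hb = 0.86 * 4.21
Hb = 3.6206 m

3.6206


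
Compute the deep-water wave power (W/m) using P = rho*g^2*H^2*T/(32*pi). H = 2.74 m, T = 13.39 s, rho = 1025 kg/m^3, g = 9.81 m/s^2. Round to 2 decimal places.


P = rho * g^2 * H^2 * T / (32 * pi)
P = 1025 * 9.81^2 * 2.74^2 * 13.39 / (32 * pi)
P = 1025 * 96.2361 * 7.5076 * 13.39 / 100.53096
P = 98637.88 W/m

98637.88


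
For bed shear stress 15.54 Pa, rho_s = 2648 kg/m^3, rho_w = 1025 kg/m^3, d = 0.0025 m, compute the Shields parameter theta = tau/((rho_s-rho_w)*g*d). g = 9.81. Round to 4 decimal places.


theta = tau / ((rho_s - rho_w) * g * d)
rho_s - rho_w = 2648 - 1025 = 1623
Denominator = 1623 * 9.81 * 0.0025 = 39.804075
theta = 15.54 / 39.804075
theta = 0.3904

0.3904


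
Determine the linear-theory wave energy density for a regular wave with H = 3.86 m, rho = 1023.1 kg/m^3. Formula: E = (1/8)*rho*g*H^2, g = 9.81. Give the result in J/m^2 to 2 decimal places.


E = (1/8) * rho * g * H^2
E = (1/8) * 1023.1 * 9.81 * 3.86^2
E = 0.125 * 1023.1 * 9.81 * 14.8996
E = 18692.69 J/m^2

18692.69


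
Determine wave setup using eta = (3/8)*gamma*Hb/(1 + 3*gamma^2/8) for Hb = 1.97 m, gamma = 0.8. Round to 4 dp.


eta = (3/8) * gamma * Hb / (1 + 3*gamma^2/8)
Numerator = (3/8) * 0.8 * 1.97 = 0.591000
Denominator = 1 + 3*0.8^2/8 = 1 + 0.240000 = 1.240000
eta = 0.591000 / 1.240000
eta = 0.4766 m

0.4766


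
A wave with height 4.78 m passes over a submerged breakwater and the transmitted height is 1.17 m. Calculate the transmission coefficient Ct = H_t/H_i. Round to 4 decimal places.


Ct = H_t / H_i
Ct = 1.17 / 4.78
Ct = 0.2448

0.2448


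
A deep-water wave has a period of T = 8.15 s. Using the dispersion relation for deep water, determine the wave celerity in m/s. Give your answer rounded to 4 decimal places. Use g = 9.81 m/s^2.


We use the deep-water celerity formula:
C = g * T / (2 * pi)
C = 9.81 * 8.15 / (2 * 3.14159...)
C = 79.951500 / 6.283185
C = 12.7247 m/s

12.7247


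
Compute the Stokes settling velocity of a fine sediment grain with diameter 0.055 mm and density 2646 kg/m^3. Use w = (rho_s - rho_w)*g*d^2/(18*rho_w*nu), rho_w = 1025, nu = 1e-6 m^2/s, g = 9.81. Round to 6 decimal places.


w = (rho_s - rho_w) * g * d^2 / (18 * rho_w * nu)
d = 0.055 mm = 0.000055 m
rho_s - rho_w = 2646 - 1025 = 1621
Numerator = 1621 * 9.81 * (0.000055)^2 = 0.000048103580
Denominator = 18 * 1025 * 1e-6 = 0.018450
w = 0.002607 m/s

0.002607


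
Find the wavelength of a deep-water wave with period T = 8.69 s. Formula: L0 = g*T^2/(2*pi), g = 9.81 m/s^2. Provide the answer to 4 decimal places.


L0 = g * T^2 / (2 * pi)
L0 = 9.81 * 8.69^2 / (2 * pi)
L0 = 9.81 * 75.5161 / 6.28319
L0 = 740.8129 / 6.28319
L0 = 117.9040 m

117.9040


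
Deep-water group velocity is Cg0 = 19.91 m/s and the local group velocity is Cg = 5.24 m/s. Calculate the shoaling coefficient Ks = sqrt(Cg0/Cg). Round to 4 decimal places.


Ks = sqrt(Cg0 / Cg)
Ks = sqrt(19.91 / 5.24)
Ks = sqrt(3.7996)
Ks = 1.9493

1.9493


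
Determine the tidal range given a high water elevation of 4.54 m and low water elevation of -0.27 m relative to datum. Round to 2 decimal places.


Tidal range = High water - Low water
Tidal range = 4.54 - (-0.27)
Tidal range = 4.81 m

4.81


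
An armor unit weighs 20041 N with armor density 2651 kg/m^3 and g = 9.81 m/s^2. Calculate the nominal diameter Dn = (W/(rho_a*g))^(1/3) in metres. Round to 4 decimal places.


V = W / (rho_a * g)
V = 20041 / (2651 * 9.81)
V = 20041 / 26006.31
V = 0.770621 m^3
Dn = V^(1/3) = 0.770621^(1/3)
Dn = 0.9168 m

0.9168
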